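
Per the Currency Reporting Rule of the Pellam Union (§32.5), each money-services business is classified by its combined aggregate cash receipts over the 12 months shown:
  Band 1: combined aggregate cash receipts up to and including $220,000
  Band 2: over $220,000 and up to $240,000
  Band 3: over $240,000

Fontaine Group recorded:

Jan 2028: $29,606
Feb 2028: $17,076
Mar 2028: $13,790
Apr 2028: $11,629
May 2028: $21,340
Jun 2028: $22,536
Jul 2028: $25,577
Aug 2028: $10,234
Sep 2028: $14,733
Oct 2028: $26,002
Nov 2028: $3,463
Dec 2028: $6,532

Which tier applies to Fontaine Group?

Combined aggregate cash receipts: $29,606 + $17,076 + $13,790 + $11,629 + $21,340 + $22,536 + $25,577 + $10,234 + $14,733 + $26,002 + $3,463 + $6,532 = $202,518.
$202,518 ≤ $220,000, so Band 1 applies.

Band 1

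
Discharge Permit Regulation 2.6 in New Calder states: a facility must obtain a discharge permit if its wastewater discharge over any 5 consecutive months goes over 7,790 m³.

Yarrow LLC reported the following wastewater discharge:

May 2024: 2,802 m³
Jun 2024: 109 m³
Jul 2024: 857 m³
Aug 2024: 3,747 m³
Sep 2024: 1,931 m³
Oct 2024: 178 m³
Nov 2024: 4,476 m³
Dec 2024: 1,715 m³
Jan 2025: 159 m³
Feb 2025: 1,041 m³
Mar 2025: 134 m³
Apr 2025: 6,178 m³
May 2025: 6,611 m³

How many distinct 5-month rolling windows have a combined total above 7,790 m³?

May 2024–Sep 2024: 2,802 m³ + 109 m³ + 857 m³ + 3,747 m³ + 1,931 m³ = 9,446 m³ (over)
Jun 2024–Oct 2024: 109 m³ + 857 m³ + 3,747 m³ + 1,931 m³ + 178 m³ = 6,822 m³ (under)
Jul 2024–Nov 2024: 857 m³ + 3,747 m³ + 1,931 m³ + 178 m³ + 4,476 m³ = 11,189 m³ (over)
Aug 2024–Dec 2024: 3,747 m³ + 1,931 m³ + 178 m³ + 4,476 m³ + 1,715 m³ = 12,047 m³ (over)
Sep 2024–Jan 2025: 1,931 m³ + 178 m³ + 4,476 m³ + 1,715 m³ + 159 m³ = 8,459 m³ (over)
Oct 2024–Feb 2025: 178 m³ + 4,476 m³ + 1,715 m³ + 159 m³ + 1,041 m³ = 7,569 m³ (under)
Nov 2024–Mar 2025: 4,476 m³ + 1,715 m³ + 159 m³ + 1,041 m³ + 134 m³ = 7,525 m³ (under)
Dec 2024–Apr 2025: 1,715 m³ + 159 m³ + 1,041 m³ + 134 m³ + 6,178 m³ = 9,227 m³ (over)
Jan 2025–May 2025: 159 m³ + 1,041 m³ + 134 m³ + 6,178 m³ + 6,611 m³ = 14,123 m³ (over)
6 windows exceed the threshold.

6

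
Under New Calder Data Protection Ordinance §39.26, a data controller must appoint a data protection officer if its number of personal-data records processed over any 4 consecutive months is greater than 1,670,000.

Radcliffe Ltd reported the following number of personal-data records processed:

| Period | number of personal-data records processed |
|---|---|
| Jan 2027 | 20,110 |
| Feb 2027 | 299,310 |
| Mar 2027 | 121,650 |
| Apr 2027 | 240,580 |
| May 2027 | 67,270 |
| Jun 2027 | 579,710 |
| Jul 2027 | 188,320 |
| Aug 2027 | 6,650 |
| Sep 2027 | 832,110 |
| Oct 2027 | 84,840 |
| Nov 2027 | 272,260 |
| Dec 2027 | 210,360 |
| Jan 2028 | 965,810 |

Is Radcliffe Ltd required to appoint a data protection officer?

Jan 2027–Apr 2027: 20,110 + 299,310 + 121,650 + 240,580 = 681,650 (under)
Feb 2027–May 2027: 299,310 + 121,650 + 240,580 + 67,270 = 728,810 (under)
Mar 2027–Jun 2027: 121,650 + 240,580 + 67,270 + 579,710 = 1,009,210 (under)
Apr 2027–Jul 2027: 240,580 + 67,270 + 579,710 + 188,320 = 1,075,880 (under)
May 2027–Aug 2027: 67,270 + 579,710 + 188,320 + 6,650 = 841,950 (under)
Jun 2027–Sep 2027: 579,710 + 188,320 + 6,650 + 832,110 = 1,606,790 (under)
Jul 2027–Oct 2027: 188,320 + 6,650 + 832,110 + 84,840 = 1,111,920 (under)
Aug 2027–Nov 2027: 6,650 + 832,110 + 84,840 + 272,260 = 1,195,860 (under)
Sep 2027–Dec 2027: 832,110 + 84,840 + 272,260 + 210,360 = 1,399,570 (under)
Oct 2027–Jan 2028: 84,840 + 272,260 + 210,360 + 965,810 = 1,533,270 (under)
No window exceeds 1,670,000.

No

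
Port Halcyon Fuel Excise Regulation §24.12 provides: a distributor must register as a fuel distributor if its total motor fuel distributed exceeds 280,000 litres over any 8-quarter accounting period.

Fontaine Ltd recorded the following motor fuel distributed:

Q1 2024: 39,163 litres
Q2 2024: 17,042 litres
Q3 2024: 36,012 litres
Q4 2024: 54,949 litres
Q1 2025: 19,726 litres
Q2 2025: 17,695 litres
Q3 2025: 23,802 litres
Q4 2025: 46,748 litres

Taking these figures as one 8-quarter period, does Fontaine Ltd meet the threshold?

Total motor fuel distributed: 39,163 litres + 17,042 litres + 36,012 litres + 54,949 litres + 19,726 litres + 17,695 litres + 23,802 litres + 46,748 litres = 255,137 litres.
255,137 litres ≤ 280,000 litres, so the threshold is not exceeded.

No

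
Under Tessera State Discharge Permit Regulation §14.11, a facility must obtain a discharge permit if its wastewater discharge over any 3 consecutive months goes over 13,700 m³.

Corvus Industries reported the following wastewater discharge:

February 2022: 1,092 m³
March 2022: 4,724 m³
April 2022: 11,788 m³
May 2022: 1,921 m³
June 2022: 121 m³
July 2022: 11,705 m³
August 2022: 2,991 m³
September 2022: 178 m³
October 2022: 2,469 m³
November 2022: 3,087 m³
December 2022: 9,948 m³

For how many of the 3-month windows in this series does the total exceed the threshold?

February 2022–April 2022: 1,092 m³ + 4,724 m³ + 11,788 m³ = 17,604 m³ (over)
March 2022–May 2022: 4,724 m³ + 11,788 m³ + 1,921 m³ = 18,433 m³ (over)
April 2022–June 2022: 11,788 m³ + 1,921 m³ + 121 m³ = 13,830 m³ (over)
May 2022–July 2022: 1,921 m³ + 121 m³ + 11,705 m³ = 13,747 m³ (over)
June 2022–August 2022: 121 m³ + 11,705 m³ + 2,991 m³ = 14,817 m³ (over)
July 2022–September 2022: 11,705 m³ + 2,991 m³ + 178 m³ = 14,874 m³ (over)
August 2022–October 2022: 2,991 m³ + 178 m³ + 2,469 m³ = 5,638 m³ (under)
September 2022–November 2022: 178 m³ + 2,469 m³ + 3,087 m³ = 5,734 m³ (under)
October 2022–December 2022: 2,469 m³ + 3,087 m³ + 9,948 m³ = 15,504 m³ (over)
7 windows exceed the threshold.

7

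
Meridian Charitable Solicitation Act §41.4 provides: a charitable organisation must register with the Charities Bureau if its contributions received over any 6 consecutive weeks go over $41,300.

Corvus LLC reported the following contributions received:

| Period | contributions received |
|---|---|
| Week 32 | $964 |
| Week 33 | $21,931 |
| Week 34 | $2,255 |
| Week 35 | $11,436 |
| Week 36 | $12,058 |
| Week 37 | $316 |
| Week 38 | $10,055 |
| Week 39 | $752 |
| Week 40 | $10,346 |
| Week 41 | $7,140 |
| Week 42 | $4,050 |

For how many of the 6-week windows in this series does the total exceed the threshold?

3

Week 32–Week 37: $964 + $21,931 + $2,255 + $11,436 + $12,058 + $316 = $48,960 (over)
Week 33–Week 38: $21,931 + $2,255 + $11,436 + $12,058 + $316 + $10,055 = $58,051 (over)
Week 34–Week 39: $2,255 + $11,436 + $12,058 + $316 + $10,055 + $752 = $36,872 (under)
Week 35–Week 40: $11,436 + $12,058 + $316 + $10,055 + $752 + $10,346 = $44,963 (over)
Week 36–Week 41: $12,058 + $316 + $10,055 + $752 + $10,346 + $7,140 = $40,667 (under)
Week 37–Week 42: $316 + $10,055 + $752 + $10,346 + $7,140 + $4,050 = $32,659 (under)
3 windows exceed the threshold.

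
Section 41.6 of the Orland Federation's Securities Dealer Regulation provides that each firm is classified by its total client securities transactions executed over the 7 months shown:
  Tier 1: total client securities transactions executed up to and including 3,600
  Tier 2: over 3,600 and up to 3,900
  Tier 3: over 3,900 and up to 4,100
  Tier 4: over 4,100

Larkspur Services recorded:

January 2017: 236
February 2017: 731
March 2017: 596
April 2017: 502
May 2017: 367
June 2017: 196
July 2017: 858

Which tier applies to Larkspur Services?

Tier 1

Total client securities transactions executed: 236 + 731 + 596 + 502 + 367 + 196 + 858 = 3,486.
3,486 ≤ 3,600, so Tier 1 applies.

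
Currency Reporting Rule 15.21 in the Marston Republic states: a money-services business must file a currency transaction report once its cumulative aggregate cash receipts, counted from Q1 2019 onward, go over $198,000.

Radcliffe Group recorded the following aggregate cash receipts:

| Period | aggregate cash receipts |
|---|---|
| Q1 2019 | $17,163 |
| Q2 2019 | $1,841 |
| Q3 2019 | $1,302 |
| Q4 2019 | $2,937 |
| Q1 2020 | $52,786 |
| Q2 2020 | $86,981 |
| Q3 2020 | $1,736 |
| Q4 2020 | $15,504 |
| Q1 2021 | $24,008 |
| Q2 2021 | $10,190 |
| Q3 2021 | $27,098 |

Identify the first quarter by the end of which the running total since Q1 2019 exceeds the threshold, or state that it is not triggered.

Q1 2021

Through Q1 2019: $17,163
Through Q2 2019: $19,004
Through Q3 2019: $20,306
Through Q4 2019: $23,243
Through Q1 2020: $76,029
Through Q2 2020: $163,010
Through Q3 2020: $164,746
Through Q4 2020: $180,250
Through Q1 2021: $204,258 ← exceeds threshold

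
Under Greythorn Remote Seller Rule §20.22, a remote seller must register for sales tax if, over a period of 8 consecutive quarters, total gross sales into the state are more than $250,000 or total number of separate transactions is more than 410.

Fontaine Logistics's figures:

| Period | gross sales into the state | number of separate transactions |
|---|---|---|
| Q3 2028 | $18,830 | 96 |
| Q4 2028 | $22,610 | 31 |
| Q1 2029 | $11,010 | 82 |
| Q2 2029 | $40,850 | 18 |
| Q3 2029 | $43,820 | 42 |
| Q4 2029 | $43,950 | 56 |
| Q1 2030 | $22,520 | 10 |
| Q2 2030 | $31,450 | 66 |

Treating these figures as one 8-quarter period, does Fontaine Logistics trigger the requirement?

No

Total gross sales into the state: $18,830 + $22,610 + $11,010 + $40,850 + $43,820 + $43,950 + $22,520 + $31,450 = $235,040 (≤ $250,000).
Total number of separate transactions: 96 + 31 + 82 + 18 + 42 + 56 + 10 + 66 = 401 (≤ 410).
The test is 'or': neither threshold is exceeded.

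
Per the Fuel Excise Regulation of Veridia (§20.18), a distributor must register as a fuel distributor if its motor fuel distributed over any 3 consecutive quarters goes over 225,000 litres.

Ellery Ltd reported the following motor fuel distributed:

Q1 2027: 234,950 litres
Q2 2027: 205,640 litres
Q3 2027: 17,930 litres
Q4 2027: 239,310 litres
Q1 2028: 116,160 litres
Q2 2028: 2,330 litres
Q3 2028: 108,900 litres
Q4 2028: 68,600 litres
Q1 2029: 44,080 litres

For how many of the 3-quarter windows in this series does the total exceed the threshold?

5

Q1 2027–Q3 2027: 234,950 litres + 205,640 litres + 17,930 litres = 458,520 litres (over)
Q2 2027–Q4 2027: 205,640 litres + 17,930 litres + 239,310 litres = 462,880 litres (over)
Q3 2027–Q1 2028: 17,930 litres + 239,310 litres + 116,160 litres = 373,400 litres (over)
Q4 2027–Q2 2028: 239,310 litres + 116,160 litres + 2,330 litres = 357,800 litres (over)
Q1 2028–Q3 2028: 116,160 litres + 2,330 litres + 108,900 litres = 227,390 litres (over)
Q2 2028–Q4 2028: 2,330 litres + 108,900 litres + 68,600 litres = 179,830 litres (under)
Q3 2028–Q1 2029: 108,900 litres + 68,600 litres + 44,080 litres = 221,580 litres (under)
5 windows exceed the threshold.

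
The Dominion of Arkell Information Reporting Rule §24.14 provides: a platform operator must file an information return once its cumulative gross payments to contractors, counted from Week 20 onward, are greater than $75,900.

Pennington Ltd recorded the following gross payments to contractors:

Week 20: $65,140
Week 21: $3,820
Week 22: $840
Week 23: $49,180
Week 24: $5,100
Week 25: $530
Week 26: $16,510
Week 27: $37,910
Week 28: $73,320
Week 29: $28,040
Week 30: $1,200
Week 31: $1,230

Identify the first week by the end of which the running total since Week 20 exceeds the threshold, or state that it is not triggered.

Through Week 20: $65,140
Through Week 21: $68,960
Through Week 22: $69,800
Through Week 23: $118,980 ← exceeds threshold

Week 23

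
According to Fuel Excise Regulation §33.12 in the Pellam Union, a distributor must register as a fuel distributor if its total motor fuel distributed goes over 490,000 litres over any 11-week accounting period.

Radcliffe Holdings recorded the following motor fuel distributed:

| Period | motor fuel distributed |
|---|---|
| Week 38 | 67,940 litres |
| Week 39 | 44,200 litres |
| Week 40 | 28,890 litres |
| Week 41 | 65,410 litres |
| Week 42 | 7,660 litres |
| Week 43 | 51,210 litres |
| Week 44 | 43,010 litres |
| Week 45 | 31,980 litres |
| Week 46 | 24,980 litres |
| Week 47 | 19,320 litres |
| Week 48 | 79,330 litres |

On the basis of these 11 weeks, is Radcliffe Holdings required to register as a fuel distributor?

No

Total motor fuel distributed: 67,940 litres + 44,200 litres + 28,890 litres + 65,410 litres + 7,660 litres + 51,210 litres + 43,010 litres + 31,980 litres + 24,980 litres + 19,320 litres + 79,330 litres = 463,930 litres.
463,930 litres ≤ 490,000 litres, so the threshold is not exceeded.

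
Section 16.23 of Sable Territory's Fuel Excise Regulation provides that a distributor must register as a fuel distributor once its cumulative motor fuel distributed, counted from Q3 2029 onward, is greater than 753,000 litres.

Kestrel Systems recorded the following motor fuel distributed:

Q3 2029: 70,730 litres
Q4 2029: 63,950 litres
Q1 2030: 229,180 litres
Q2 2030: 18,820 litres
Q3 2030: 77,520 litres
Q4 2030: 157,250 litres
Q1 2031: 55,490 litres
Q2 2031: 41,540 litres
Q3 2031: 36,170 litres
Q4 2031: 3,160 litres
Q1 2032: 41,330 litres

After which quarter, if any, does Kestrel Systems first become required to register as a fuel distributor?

Q4 2031

Through Q3 2029: 70,730 litres
Through Q4 2029: 134,680 litres
Through Q1 2030: 363,860 litres
Through Q2 2030: 382,680 litres
Through Q3 2030: 460,200 litres
Through Q4 2030: 617,450 litres
Through Q1 2031: 672,940 litres
Through Q2 2031: 714,480 litres
Through Q3 2031: 750,650 litres
Through Q4 2031: 753,810 litres ← exceeds threshold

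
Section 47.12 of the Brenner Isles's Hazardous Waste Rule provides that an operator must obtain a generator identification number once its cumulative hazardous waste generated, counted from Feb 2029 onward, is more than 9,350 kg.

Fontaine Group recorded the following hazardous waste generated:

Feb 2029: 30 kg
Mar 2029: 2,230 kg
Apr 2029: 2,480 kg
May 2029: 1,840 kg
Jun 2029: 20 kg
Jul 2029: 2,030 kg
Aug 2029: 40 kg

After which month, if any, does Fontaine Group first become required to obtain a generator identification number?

Through Feb 2029: 30 kg
Through Mar 2029: 2,260 kg
Through Apr 2029: 4,740 kg
Through May 2029: 6,580 kg
Through Jun 2029: 6,600 kg
Through Jul 2029: 8,630 kg
Through Aug 2029: 8,670 kg
Final cumulative total 8,670 kg ≤ 9,350 kg; the threshold is never exceeded.

Not triggered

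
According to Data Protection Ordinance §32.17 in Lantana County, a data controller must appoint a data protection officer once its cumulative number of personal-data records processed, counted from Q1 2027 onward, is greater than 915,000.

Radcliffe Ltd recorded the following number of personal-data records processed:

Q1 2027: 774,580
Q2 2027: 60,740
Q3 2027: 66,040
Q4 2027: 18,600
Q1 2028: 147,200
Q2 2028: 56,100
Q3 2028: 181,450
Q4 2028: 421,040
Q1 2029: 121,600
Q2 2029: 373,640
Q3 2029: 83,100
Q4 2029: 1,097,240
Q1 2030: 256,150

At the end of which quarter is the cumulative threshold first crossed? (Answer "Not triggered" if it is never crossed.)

Through Q1 2027: 774,580
Through Q2 2027: 835,320
Through Q3 2027: 901,360
Through Q4 2027: 919,960 ← exceeds threshold

Q4 2027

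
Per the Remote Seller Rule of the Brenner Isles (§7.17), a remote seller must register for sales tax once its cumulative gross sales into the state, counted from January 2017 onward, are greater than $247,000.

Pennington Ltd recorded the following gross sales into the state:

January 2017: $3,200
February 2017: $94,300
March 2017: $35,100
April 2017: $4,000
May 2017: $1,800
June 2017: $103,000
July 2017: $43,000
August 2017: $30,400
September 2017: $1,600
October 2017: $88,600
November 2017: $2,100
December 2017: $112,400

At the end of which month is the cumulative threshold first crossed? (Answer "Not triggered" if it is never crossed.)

July 2017

Through January 2017: $3,200
Through February 2017: $97,500
Through March 2017: $132,600
Through April 2017: $136,600
Through May 2017: $138,400
Through June 2017: $241,400
Through July 2017: $284,400 ← exceeds threshold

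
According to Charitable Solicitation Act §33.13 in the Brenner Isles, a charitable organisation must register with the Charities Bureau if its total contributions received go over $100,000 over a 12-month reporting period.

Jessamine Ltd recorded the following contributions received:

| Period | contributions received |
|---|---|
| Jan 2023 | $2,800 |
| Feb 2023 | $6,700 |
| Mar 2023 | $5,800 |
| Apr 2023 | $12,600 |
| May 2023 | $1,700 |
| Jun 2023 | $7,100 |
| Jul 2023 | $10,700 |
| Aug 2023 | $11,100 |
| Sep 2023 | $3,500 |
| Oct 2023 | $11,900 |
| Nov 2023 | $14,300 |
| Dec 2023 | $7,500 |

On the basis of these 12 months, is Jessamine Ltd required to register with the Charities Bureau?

No

Total contributions received: $2,800 + $6,700 + $5,800 + $12,600 + $1,700 + $7,100 + $10,700 + $11,100 + $3,500 + $11,900 + $14,300 + $7,500 = $95,700.
$95,700 ≤ $100,000, so the threshold is not exceeded.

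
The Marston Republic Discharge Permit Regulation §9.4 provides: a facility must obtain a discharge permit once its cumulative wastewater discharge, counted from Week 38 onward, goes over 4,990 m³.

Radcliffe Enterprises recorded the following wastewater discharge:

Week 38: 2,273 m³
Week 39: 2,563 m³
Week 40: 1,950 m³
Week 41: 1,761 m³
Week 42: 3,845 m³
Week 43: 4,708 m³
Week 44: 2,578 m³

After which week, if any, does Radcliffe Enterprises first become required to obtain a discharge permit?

Through Week 38: 2,273 m³
Through Week 39: 4,836 m³
Through Week 40: 6,786 m³ ← exceeds threshold

Week 40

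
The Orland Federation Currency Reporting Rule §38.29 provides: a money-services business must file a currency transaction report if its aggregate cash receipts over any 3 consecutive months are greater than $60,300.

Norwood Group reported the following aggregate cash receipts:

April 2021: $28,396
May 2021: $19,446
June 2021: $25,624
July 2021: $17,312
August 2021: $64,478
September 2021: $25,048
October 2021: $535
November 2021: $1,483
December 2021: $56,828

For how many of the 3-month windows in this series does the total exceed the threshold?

5

April 2021–June 2021: $28,396 + $19,446 + $25,624 = $73,466 (over)
May 2021–July 2021: $19,446 + $25,624 + $17,312 = $62,382 (over)
June 2021–August 2021: $25,624 + $17,312 + $64,478 = $107,414 (over)
July 2021–September 2021: $17,312 + $64,478 + $25,048 = $106,838 (over)
August 2021–October 2021: $64,478 + $25,048 + $535 = $90,061 (over)
September 2021–November 2021: $25,048 + $535 + $1,483 = $27,066 (under)
October 2021–December 2021: $535 + $1,483 + $56,828 = $58,846 (under)
5 windows exceed the threshold.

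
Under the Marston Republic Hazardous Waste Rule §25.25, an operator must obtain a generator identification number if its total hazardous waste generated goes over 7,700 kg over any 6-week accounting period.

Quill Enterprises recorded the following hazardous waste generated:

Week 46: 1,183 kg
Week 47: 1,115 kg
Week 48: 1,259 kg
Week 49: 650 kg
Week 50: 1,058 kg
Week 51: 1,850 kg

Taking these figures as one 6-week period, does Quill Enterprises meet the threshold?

No

Total hazardous waste generated: 1,183 kg + 1,115 kg + 1,259 kg + 650 kg + 1,058 kg + 1,850 kg = 7,115 kg.
7,115 kg ≤ 7,700 kg, so the threshold is not exceeded.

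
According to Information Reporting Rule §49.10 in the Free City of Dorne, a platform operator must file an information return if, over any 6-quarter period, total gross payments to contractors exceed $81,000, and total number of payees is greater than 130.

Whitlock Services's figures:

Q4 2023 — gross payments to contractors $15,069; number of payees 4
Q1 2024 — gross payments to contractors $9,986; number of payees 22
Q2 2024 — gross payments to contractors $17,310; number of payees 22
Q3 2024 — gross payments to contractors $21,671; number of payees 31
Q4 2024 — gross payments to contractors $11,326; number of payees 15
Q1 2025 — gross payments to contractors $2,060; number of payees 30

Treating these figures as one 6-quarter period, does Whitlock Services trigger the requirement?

No

Total gross payments to contractors: $15,069 + $9,986 + $17,310 + $21,671 + $11,326 + $2,060 = $77,422 (≤ $81,000).
Total number of payees: 4 + 22 + 22 + 31 + 15 + 30 = 124 (≤ 130).
The test is 'and': the rule requires both, and at least one is not exceeded.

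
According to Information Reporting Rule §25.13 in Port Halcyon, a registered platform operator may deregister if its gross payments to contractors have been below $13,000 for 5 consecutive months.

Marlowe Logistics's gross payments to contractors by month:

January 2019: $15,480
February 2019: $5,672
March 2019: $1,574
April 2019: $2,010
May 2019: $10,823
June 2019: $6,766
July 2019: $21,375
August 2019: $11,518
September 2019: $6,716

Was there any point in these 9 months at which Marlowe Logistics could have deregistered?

Months below $13,000: February 2019, March 2019, April 2019, May 2019, June 2019, August 2019, September 2019.
Longest run of consecutive months below the threshold: 5.
5 ≥ 5, so Marlowe Logistics became eligible.

Yes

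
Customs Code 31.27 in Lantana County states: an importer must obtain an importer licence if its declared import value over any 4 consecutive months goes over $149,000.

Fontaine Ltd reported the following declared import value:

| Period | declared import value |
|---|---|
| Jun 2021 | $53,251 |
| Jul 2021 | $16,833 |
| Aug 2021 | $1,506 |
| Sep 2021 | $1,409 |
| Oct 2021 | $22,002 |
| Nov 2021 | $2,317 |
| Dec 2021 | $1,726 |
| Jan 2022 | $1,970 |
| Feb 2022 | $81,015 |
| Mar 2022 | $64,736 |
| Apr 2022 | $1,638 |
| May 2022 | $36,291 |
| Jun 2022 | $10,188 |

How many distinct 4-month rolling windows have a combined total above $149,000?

3

Jun 2021–Sep 2021: $53,251 + $16,833 + $1,506 + $1,409 = $72,999 (under)
Jul 2021–Oct 2021: $16,833 + $1,506 + $1,409 + $22,002 = $41,750 (under)
Aug 2021–Nov 2021: $1,506 + $1,409 + $22,002 + $2,317 = $27,234 (under)
Sep 2021–Dec 2021: $1,409 + $22,002 + $2,317 + $1,726 = $27,454 (under)
Oct 2021–Jan 2022: $22,002 + $2,317 + $1,726 + $1,970 = $28,015 (under)
Nov 2021–Feb 2022: $2,317 + $1,726 + $1,970 + $81,015 = $87,028 (under)
Dec 2021–Mar 2022: $1,726 + $1,970 + $81,015 + $64,736 = $149,447 (over)
Jan 2022–Apr 2022: $1,970 + $81,015 + $64,736 + $1,638 = $149,359 (over)
Feb 2022–May 2022: $81,015 + $64,736 + $1,638 + $36,291 = $183,680 (over)
Mar 2022–Jun 2022: $64,736 + $1,638 + $36,291 + $10,188 = $112,853 (under)
3 windows exceed the threshold.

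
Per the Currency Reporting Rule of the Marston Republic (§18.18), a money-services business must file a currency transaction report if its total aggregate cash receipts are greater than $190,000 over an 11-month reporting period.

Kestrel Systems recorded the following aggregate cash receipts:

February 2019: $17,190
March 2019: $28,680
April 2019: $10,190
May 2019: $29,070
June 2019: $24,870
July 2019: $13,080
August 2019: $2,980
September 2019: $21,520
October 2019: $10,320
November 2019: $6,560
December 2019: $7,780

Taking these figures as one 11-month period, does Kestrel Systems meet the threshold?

No

Total aggregate cash receipts: $17,190 + $28,680 + $10,190 + $29,070 + $24,870 + $13,080 + $2,980 + $21,520 + $10,320 + $6,560 + $7,780 = $172,240.
$172,240 ≤ $190,000, so the threshold is not exceeded.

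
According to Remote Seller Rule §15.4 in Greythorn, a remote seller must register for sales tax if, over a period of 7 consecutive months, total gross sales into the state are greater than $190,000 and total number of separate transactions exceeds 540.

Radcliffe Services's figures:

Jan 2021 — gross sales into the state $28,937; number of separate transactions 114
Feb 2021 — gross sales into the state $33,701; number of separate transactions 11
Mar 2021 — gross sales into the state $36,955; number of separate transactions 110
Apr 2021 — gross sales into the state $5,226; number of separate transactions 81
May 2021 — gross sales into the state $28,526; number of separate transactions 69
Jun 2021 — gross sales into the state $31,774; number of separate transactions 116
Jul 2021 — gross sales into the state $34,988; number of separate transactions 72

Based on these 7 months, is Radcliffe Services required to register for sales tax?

Yes

Total gross sales into the state: $28,937 + $33,701 + $36,955 + $5,226 + $28,526 + $31,774 + $34,988 = $200,107 (> $190,000).
Total number of separate transactions: 114 + 11 + 110 + 81 + 69 + 116 + 72 = 573 (> 540).
The test is 'and': both thresholds are exceeded.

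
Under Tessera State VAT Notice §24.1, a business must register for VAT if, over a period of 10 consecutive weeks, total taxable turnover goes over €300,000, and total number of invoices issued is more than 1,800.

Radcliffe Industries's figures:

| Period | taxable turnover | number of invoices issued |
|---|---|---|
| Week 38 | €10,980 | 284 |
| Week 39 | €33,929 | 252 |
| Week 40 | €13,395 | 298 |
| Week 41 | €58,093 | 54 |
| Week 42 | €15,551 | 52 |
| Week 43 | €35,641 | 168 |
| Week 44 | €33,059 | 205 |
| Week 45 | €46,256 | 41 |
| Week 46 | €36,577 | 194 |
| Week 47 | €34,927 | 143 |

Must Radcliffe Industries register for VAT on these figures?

No

Total taxable turnover: €10,980 + €33,929 + €13,395 + €58,093 + €15,551 + €35,641 + €33,059 + €46,256 + €36,577 + €34,927 = €318,408 (> €300,000).
Total number of invoices issued: 284 + 252 + 298 + 54 + 52 + 168 + 205 + 41 + 194 + 143 = 1,691 (≤ 1,800).
The test is 'and': the rule requires both, and at least one is not exceeded.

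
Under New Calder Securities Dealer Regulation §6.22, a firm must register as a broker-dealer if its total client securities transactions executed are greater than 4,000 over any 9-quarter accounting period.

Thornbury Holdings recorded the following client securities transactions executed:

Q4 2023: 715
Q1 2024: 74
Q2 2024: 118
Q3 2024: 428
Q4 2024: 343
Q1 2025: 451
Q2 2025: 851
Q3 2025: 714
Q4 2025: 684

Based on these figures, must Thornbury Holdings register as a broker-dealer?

Yes

Total client securities transactions executed: 715 + 74 + 118 + 428 + 343 + 451 + 851 + 714 + 684 = 4,378.
4,378 > 4,000, so the threshold is exceeded.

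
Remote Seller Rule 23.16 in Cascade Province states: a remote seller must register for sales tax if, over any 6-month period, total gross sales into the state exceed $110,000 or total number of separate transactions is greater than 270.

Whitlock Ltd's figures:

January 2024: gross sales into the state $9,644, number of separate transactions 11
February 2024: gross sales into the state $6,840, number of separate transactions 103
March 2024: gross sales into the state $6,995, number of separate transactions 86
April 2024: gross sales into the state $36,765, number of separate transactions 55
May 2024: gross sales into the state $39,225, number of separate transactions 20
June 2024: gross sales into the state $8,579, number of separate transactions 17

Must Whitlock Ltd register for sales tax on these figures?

Yes

Total gross sales into the state: $9,644 + $6,840 + $6,995 + $36,765 + $39,225 + $8,579 = $108,048 (≤ $110,000).
Total number of separate transactions: 11 + 103 + 86 + 55 + 20 + 17 = 292 (> 270).
The test is 'or': at least one threshold is exceeded.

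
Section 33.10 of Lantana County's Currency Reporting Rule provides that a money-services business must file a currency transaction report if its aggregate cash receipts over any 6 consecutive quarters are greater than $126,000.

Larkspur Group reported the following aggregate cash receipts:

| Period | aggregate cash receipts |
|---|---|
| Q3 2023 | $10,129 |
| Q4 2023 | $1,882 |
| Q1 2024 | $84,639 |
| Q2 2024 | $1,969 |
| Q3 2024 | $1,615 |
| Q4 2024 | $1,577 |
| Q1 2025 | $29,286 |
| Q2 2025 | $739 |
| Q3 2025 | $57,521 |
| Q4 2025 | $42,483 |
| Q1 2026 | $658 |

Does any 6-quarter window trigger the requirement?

Yes

Q3 2023–Q4 2024: $10,129 + $1,882 + $84,639 + $1,969 + $1,615 + $1,577 = $101,811 (under)
Q4 2023–Q1 2025: $1,882 + $84,639 + $1,969 + $1,615 + $1,577 + $29,286 = $120,968 (under)
Q1 2024–Q2 2025: $84,639 + $1,969 + $1,615 + $1,577 + $29,286 + $739 = $119,825 (under)
Q2 2024–Q3 2025: $1,969 + $1,615 + $1,577 + $29,286 + $739 + $57,521 = $92,707 (under)
Q3 2024–Q4 2025: $1,615 + $1,577 + $29,286 + $739 + $57,521 + $42,483 = $133,221 (over)
Q4 2024–Q1 2026: $1,577 + $29,286 + $739 + $57,521 + $42,483 + $658 = $132,264 (over)
At least one window exceeds $126,000.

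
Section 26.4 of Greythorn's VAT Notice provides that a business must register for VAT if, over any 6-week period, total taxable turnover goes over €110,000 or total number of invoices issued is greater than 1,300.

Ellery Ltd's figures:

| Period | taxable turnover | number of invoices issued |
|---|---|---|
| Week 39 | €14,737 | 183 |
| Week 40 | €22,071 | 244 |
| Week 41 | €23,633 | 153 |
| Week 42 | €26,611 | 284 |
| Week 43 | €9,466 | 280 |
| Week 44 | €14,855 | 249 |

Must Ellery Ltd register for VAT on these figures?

Total taxable turnover: €14,737 + €22,071 + €23,633 + €26,611 + €9,466 + €14,855 = €111,373 (> €110,000).
Total number of invoices issued: 183 + 244 + 153 + 284 + 280 + 249 = 1,393 (> 1,300).
The test is 'or': at least one threshold is exceeded.

Yes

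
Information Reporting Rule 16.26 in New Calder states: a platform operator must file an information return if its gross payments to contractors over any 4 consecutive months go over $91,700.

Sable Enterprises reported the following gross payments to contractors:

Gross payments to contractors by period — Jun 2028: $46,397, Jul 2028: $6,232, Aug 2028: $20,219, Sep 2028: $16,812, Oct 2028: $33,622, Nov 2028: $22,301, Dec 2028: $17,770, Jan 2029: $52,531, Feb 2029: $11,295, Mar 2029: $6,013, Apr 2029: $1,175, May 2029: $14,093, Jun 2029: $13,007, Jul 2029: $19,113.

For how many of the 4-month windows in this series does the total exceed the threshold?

3

Jun 2028–Sep 2028: $46,397 + $6,232 + $20,219 + $16,812 = $89,660 (under)
Jul 2028–Oct 2028: $6,232 + $20,219 + $16,812 + $33,622 = $76,885 (under)
Aug 2028–Nov 2028: $20,219 + $16,812 + $33,622 + $22,301 = $92,954 (over)
Sep 2028–Dec 2028: $16,812 + $33,622 + $22,301 + $17,770 = $90,505 (under)
Oct 2028–Jan 2029: $33,622 + $22,301 + $17,770 + $52,531 = $126,224 (over)
Nov 2028–Feb 2029: $22,301 + $17,770 + $52,531 + $11,295 = $103,897 (over)
Dec 2028–Mar 2029: $17,770 + $52,531 + $11,295 + $6,013 = $87,609 (under)
Jan 2029–Apr 2029: $52,531 + $11,295 + $6,013 + $1,175 = $71,014 (under)
Feb 2029–May 2029: $11,295 + $6,013 + $1,175 + $14,093 = $32,576 (under)
Mar 2029–Jun 2029: $6,013 + $1,175 + $14,093 + $13,007 = $34,288 (under)
Apr 2029–Jul 2029: $1,175 + $14,093 + $13,007 + $19,113 = $47,388 (under)
3 windows exceed the threshold.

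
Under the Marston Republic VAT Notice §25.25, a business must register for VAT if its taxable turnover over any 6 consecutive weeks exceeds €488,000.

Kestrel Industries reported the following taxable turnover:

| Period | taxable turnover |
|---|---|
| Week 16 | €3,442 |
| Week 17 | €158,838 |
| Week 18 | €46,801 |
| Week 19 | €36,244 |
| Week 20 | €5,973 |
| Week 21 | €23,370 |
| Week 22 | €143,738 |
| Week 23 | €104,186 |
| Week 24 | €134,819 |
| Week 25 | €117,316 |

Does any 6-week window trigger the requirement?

Yes

Week 16–Week 21: €3,442 + €158,838 + €46,801 + €36,244 + €5,973 + €23,370 = €274,668 (under)
Week 17–Week 22: €158,838 + €46,801 + €36,244 + €5,973 + €23,370 + €143,738 = €414,964 (under)
Week 18–Week 23: €46,801 + €36,244 + €5,973 + €23,370 + €143,738 + €104,186 = €360,312 (under)
Week 19–Week 24: €36,244 + €5,973 + €23,370 + €143,738 + €104,186 + €134,819 = €448,330 (under)
Week 20–Week 25: €5,973 + €23,370 + €143,738 + €104,186 + €134,819 + €117,316 = €529,402 (over)
At least one window exceeds €488,000.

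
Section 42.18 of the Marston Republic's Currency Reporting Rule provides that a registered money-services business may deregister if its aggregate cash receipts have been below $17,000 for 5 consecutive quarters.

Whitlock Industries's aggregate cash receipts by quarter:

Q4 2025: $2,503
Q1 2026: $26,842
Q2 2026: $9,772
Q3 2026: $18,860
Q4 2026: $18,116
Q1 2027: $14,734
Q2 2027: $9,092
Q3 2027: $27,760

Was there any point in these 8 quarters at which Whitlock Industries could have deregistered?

Quarters below $17,000: Q4 2025, Q2 2026, Q1 2027, Q2 2027.
Longest run of consecutive quarters below the threshold: 2.
2 < 5, so Whitlock Industries never became eligible.

No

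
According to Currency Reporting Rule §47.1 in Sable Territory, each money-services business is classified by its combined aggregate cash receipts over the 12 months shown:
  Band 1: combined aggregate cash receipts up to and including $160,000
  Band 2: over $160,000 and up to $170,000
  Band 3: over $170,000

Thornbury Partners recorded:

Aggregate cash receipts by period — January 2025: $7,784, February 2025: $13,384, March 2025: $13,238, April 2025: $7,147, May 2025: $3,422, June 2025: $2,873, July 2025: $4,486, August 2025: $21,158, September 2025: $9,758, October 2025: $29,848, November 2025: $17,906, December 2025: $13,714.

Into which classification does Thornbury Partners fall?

Band 1

Combined aggregate cash receipts: $7,784 + $13,384 + $13,238 + $7,147 + $3,422 + $2,873 + $4,486 + $21,158 + $9,758 + $29,848 + $17,906 + $13,714 = $144,718.
$144,718 ≤ $160,000, so Band 1 applies.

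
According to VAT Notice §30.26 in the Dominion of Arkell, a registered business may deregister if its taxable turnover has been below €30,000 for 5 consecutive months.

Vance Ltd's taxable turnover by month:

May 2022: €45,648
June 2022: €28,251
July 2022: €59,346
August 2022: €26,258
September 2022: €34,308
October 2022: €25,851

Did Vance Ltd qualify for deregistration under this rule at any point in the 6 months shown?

Months below €30,000: June 2022, August 2022, October 2022.
Longest run of consecutive months below the threshold: 1.
1 < 5, so Vance Ltd never became eligible.

No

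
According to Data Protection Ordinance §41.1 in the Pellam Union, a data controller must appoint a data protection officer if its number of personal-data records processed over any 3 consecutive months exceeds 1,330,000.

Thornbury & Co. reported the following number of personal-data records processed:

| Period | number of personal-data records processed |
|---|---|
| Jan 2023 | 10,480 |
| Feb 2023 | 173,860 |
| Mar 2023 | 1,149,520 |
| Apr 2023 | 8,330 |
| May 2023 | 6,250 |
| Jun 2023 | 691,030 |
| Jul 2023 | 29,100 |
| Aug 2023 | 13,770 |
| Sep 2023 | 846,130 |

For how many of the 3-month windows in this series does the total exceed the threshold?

Jan 2023–Mar 2023: 10,480 + 173,860 + 1,149,520 = 1,333,860 (over)
Feb 2023–Apr 2023: 173,860 + 1,149,520 + 8,330 = 1,331,710 (over)
Mar 2023–May 2023: 1,149,520 + 8,330 + 6,250 = 1,164,100 (under)
Apr 2023–Jun 2023: 8,330 + 6,250 + 691,030 = 705,610 (under)
May 2023–Jul 2023: 6,250 + 691,030 + 29,100 = 726,380 (under)
Jun 2023–Aug 2023: 691,030 + 29,100 + 13,770 = 733,900 (under)
Jul 2023–Sep 2023: 29,100 + 13,770 + 846,130 = 889,000 (under)
2 windows exceed the threshold.

2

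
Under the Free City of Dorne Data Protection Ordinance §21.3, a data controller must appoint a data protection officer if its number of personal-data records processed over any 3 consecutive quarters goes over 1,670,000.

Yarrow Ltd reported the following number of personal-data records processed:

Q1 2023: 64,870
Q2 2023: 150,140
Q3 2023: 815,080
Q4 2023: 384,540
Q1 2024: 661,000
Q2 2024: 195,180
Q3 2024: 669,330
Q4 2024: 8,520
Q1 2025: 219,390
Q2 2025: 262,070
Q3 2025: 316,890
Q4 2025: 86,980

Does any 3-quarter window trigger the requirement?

Q1 2023–Q3 2023: 64,870 + 150,140 + 815,080 = 1,030,090 (under)
Q2 2023–Q4 2023: 150,140 + 815,080 + 384,540 = 1,349,760 (under)
Q3 2023–Q1 2024: 815,080 + 384,540 + 661,000 = 1,860,620 (over)
Q4 2023–Q2 2024: 384,540 + 661,000 + 195,180 = 1,240,720 (under)
Q1 2024–Q3 2024: 661,000 + 195,180 + 669,330 = 1,525,510 (under)
Q2 2024–Q4 2024: 195,180 + 669,330 + 8,520 = 873,030 (under)
Q3 2024–Q1 2025: 669,330 + 8,520 + 219,390 = 897,240 (under)
Q4 2024–Q2 2025: 8,520 + 219,390 + 262,070 = 489,980 (under)
Q1 2025–Q3 2025: 219,390 + 262,070 + 316,890 = 798,350 (under)
Q2 2025–Q4 2025: 262,070 + 316,890 + 86,980 = 665,940 (under)
At least one window exceeds 1,670,000.

Yes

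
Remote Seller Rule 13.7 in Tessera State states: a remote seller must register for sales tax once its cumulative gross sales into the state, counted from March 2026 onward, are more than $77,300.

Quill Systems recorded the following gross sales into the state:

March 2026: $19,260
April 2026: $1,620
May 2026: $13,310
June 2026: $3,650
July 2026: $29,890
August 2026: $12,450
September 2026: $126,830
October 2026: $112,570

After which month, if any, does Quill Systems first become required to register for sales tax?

Through March 2026: $19,260
Through April 2026: $20,880
Through May 2026: $34,190
Through June 2026: $37,840
Through July 2026: $67,730
Through August 2026: $80,180 ← exceeds threshold

August 2026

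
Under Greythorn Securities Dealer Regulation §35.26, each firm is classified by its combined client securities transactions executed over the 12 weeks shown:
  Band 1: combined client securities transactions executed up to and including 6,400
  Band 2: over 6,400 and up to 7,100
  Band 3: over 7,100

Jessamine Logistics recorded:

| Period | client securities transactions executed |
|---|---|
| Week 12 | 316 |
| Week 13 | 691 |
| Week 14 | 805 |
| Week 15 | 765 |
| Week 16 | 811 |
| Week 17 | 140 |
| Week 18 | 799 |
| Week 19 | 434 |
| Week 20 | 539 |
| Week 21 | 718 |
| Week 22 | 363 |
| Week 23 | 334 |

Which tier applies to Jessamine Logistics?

Band 2

Combined client securities transactions executed: 316 + 691 + 805 + 765 + 811 + 140 + 799 + 434 + 539 + 718 + 363 + 334 = 6,715.
6,400 < 6,715 ≤ 7,100, so Band 2 applies.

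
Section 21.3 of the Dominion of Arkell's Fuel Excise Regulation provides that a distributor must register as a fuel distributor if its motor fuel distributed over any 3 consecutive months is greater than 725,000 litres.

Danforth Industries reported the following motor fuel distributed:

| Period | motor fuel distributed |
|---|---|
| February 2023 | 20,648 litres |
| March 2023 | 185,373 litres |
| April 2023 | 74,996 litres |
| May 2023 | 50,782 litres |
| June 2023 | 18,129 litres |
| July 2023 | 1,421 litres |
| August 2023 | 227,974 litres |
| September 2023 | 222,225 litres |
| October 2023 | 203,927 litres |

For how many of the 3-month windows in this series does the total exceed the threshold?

February 2023–April 2023: 20,648 litres + 185,373 litres + 74,996 litres = 281,017 litres (under)
March 2023–May 2023: 185,373 litres + 74,996 litres + 50,782 litres = 311,151 litres (under)
April 2023–June 2023: 74,996 litres + 50,782 litres + 18,129 litres = 143,907 litres (under)
May 2023–July 2023: 50,782 litres + 18,129 litres + 1,421 litres = 70,332 litres (under)
June 2023–August 2023: 18,129 litres + 1,421 litres + 227,974 litres = 247,524 litres (under)
July 2023–September 2023: 1,421 litres + 227,974 litres + 222,225 litres = 451,620 litres (under)
August 2023–October 2023: 227,974 litres + 222,225 litres + 203,927 litres = 654,126 litres (under)
0 windows exceed the threshold.

0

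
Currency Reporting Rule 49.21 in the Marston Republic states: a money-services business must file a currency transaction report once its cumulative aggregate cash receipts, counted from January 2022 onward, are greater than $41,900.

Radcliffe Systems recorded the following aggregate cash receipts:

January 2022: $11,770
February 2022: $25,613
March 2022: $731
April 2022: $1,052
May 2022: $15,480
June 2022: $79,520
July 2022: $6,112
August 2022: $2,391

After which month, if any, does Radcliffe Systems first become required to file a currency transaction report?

May 2022

Through January 2022: $11,770
Through February 2022: $37,383
Through March 2022: $38,114
Through April 2022: $39,166
Through May 2022: $54,646 ← exceeds threshold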